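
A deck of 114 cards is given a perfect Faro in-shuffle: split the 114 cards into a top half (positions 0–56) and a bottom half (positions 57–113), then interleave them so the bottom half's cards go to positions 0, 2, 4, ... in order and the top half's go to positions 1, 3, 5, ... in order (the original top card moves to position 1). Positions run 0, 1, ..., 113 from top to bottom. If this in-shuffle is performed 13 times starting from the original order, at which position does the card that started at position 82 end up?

Track position through each in-shuffle: 82 → 50 → 101 → 88 → 62 → ... (continuing for 13 shuffles total) → 55.

55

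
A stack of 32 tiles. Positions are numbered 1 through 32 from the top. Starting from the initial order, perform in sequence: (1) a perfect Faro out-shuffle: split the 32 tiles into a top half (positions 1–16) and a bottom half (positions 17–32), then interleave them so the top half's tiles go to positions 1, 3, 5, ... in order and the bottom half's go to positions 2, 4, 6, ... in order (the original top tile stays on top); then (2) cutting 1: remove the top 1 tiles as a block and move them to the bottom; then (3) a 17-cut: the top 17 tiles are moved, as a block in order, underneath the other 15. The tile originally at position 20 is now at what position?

Track the tile from position 20 forward through each operation:
  after op 1 (out-shuffle): 20 → 8
  after op 2 (cut 1): 8 → 7
  after op 3 (cut 17): 7 → 22

22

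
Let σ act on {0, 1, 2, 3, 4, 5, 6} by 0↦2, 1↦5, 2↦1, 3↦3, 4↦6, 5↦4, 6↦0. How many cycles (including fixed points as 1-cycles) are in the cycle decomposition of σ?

2

Cycle decomposition: (0 2 1 5 4 6) (3).
2 cycles.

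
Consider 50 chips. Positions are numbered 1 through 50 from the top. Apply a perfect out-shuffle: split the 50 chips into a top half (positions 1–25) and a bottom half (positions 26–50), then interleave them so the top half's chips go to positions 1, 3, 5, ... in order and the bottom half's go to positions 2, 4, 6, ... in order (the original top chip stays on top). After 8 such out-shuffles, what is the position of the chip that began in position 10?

2

Track the chip's position through each out-shuffle:
10 → 19 → 37 → 24 → 47 → 44 → 38 → 26 → 2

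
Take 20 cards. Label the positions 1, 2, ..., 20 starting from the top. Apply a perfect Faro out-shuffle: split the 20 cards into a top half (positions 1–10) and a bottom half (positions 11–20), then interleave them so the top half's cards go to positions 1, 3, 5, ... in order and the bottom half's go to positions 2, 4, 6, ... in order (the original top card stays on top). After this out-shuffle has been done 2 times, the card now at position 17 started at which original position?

Work backwards from position 17, undoing one out-shuffle at a time:
17 ← 9 ← 5
So the card now at position 17 started at position 5.

5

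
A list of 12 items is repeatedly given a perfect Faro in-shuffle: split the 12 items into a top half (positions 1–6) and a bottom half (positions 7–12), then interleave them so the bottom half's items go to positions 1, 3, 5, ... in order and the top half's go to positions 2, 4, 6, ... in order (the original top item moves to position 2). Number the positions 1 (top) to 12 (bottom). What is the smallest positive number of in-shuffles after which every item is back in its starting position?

The in-shuffle permutes the 12 positions with cycle lengths [12].
Every item is home exactly when every cycle has completed a whole number of laps, i.e. after lcm(12) = 12 in-shuffles.

12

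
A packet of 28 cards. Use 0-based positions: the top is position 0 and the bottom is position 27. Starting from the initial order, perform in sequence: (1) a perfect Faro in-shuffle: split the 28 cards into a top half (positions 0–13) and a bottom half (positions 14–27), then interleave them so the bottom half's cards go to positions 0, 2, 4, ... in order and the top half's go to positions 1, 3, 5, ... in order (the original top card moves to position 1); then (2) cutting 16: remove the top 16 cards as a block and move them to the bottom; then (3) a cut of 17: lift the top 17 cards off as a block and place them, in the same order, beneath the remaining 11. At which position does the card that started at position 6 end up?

8

Track the card from position 6 forward through each operation:
  after op 1 (in-shuffle): 6 → 13
  after op 2 (cut 16): 13 → 25
  after op 3 (cut 17): 25 → 8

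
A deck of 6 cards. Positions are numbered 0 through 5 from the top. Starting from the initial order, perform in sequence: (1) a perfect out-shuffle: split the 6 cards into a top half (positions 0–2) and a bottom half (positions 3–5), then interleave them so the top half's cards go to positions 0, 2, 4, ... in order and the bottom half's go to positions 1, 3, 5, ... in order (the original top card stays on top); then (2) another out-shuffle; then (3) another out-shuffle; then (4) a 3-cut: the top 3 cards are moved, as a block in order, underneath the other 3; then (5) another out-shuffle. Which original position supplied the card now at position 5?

4

Undo the operations in reverse order, starting from position 5:
  undo op 5 (out-shuffle, from bottom half): 5 ← 5
  undo op 4 (cut 3): 5 ← 2
  undo op 3 (out-shuffle, from top half): 2 ← 1
  undo op 2 (out-shuffle, from bottom half): 1 ← 3
  undo op 1 (out-shuffle, from bottom half): 3 ← 4
So the card at position 5 came from original position 4.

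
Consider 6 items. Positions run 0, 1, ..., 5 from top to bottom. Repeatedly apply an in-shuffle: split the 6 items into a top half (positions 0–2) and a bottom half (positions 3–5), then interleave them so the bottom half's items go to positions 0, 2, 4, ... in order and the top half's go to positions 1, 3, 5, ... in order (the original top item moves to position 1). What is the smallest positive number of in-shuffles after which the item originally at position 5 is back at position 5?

3

Follow position 5 under repeated in-shuffles:
5 → 4 → 2 → 5
It first returns after 3 in-shuffles.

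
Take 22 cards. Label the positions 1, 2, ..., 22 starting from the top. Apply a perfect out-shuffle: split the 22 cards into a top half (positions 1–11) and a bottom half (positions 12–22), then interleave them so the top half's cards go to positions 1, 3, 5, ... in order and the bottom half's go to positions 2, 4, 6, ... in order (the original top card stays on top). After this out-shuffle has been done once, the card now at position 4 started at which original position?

Work backwards from position 4, undoing one out-shuffle at a time:
4 ← 13
So the card now at position 4 started at position 13.

13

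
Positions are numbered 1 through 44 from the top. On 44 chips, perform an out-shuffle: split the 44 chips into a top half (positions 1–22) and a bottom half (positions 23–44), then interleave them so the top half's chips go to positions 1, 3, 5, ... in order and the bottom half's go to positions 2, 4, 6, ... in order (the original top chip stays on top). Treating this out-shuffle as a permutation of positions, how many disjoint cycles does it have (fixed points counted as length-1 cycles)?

5

Trace each unvisited position around until it returns:
(1) (2 3 5 9 17 33 ... len 14) (4 7 13 25 6 11 ... len 14) (8 15 29 14 27 10 ... len 14) (44)
5 cycles in total.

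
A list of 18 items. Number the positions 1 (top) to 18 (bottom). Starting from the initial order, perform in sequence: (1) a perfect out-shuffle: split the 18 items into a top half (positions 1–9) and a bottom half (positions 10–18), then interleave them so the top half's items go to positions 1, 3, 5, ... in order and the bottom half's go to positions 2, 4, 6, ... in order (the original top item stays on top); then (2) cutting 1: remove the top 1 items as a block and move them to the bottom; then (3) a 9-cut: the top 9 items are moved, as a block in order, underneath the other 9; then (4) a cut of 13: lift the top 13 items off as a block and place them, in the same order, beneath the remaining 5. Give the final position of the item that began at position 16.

9

Track the item from position 16 forward through each operation:
  after op 1 (out-shuffle): 16 → 14
  after op 2 (cut 1): 14 → 13
  after op 3 (cut 9): 13 → 4
  after op 4 (cut 13): 4 → 9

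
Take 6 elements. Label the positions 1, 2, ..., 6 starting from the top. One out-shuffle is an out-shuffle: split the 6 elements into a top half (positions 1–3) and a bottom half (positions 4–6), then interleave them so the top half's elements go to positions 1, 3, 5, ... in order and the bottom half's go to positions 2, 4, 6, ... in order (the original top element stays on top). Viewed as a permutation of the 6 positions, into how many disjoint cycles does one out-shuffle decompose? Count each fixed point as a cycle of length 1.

3

Trace each unvisited position around until it returns:
(1) (2 3 5 4) (6)
3 cycles in total.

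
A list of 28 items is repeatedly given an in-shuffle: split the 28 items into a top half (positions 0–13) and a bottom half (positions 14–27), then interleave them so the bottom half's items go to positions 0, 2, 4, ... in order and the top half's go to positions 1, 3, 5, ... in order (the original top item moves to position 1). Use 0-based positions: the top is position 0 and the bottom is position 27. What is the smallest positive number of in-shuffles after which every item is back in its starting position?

28

The in-shuffle permutes the 28 positions with cycle lengths [28].
Every item is home exactly when every cycle has completed a whole number of laps, i.e. after lcm(28) = 28 in-shuffles.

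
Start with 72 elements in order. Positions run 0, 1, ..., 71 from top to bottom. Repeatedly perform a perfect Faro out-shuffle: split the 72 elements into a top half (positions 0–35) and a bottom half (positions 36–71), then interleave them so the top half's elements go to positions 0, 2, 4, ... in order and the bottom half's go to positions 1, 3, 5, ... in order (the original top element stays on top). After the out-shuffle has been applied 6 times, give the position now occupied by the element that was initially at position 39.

11

Track the element's position through each out-shuffle:
39 → 7 → 14 → 28 → 56 → 41 → 11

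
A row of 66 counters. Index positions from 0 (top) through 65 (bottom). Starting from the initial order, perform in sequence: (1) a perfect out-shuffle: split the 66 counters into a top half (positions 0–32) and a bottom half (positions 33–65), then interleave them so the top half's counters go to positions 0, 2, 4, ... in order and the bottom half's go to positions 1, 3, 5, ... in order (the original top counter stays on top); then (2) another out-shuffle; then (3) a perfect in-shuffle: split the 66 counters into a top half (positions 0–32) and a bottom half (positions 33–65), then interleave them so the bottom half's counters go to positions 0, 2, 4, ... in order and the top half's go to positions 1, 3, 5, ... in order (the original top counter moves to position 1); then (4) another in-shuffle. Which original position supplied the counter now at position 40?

39

Undo the operations in reverse order, starting from position 40:
  undo op 4 (in-shuffle, from bottom half): 40 ← 53
  undo op 3 (in-shuffle, from top half): 53 ← 26
  undo op 2 (out-shuffle, from top half): 26 ← 13
  undo op 1 (out-shuffle, from bottom half): 13 ← 39
So the counter at position 40 came from original position 39.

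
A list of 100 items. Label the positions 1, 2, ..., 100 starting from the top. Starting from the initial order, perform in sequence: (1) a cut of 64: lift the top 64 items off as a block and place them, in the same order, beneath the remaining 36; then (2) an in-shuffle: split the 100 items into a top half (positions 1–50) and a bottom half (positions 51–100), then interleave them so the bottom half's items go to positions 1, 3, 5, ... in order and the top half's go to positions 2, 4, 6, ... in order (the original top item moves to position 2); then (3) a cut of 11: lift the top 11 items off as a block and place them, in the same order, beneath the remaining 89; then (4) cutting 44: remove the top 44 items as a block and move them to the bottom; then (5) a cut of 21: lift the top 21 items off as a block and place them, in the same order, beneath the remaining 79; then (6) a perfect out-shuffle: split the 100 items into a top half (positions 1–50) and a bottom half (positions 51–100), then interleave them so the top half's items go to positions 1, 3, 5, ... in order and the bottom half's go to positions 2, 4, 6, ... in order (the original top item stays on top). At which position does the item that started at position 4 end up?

Track the item from position 4 forward through each operation:
  after op 1 (cut 64): 4 → 40
  after op 2 (in-shuffle): 40 → 80
  after op 3 (cut 11): 80 → 69
  after op 4 (cut 44): 69 → 25
  after op 5 (cut 21): 25 → 4
  after op 6 (out-shuffle): 4 → 7

7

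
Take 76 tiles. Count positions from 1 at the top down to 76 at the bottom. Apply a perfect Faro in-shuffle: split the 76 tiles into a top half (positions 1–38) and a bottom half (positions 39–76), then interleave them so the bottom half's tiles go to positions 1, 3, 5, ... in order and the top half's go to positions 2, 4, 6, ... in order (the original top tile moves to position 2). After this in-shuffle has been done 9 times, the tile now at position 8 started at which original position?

71

Work backwards from position 8, undoing one in-shuffle at a time:
8 ← 4 ← 2 ← 1 ← 39 ← 58 ← 29 ← 53 ← 65 ← 71
So the tile now at position 8 started at position 71.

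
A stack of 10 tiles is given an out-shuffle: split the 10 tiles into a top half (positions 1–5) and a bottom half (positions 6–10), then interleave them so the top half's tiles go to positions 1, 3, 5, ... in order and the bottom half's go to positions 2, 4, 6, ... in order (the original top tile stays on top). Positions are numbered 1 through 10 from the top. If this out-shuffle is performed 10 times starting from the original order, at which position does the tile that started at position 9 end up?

Track the tile's position through each out-shuffle:
9 → 8 → 6 → 2 → 3 → 5 → 9 → 8 → 6 → 2 → 3

3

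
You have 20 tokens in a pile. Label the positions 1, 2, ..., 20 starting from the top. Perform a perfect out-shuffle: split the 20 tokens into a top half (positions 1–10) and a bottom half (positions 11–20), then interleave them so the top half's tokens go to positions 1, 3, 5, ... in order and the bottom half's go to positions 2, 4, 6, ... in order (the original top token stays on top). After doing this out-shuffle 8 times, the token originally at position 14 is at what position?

4

Track the token's position through each out-shuffle:
14 → 8 → 15 → 10 → 19 → 18 → 16 → 12 → 4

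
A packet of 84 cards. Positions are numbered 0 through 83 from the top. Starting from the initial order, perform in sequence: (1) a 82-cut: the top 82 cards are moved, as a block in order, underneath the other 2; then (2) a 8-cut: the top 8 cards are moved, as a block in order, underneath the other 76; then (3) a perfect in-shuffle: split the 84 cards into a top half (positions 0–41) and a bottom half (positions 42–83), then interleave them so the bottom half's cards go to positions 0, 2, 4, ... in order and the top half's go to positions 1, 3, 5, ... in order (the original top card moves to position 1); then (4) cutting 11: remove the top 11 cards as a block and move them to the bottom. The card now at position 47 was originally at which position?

Undo the operations in reverse order, starting from position 47:
  undo op 4 (cut 11): 47 ← 58
  undo op 3 (in-shuffle, from bottom half): 58 ← 71
  undo op 2 (cut 8): 71 ← 79
  undo op 1 (cut 82): 79 ← 77
So the card at position 47 came from original position 77.

77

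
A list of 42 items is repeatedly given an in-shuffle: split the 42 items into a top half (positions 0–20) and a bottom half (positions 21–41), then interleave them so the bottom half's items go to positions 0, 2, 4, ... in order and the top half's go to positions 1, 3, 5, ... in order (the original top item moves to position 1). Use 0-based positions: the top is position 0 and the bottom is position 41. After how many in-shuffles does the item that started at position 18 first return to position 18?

Follow position 18 under repeated in-shuffles:
18 → 37 → 32 → 22 → 2 → 5 → 11 → 23 → 4 → 9 → 19 → 39 → 36 → 30 → 18
It first returns after 14 in-shuffles.

14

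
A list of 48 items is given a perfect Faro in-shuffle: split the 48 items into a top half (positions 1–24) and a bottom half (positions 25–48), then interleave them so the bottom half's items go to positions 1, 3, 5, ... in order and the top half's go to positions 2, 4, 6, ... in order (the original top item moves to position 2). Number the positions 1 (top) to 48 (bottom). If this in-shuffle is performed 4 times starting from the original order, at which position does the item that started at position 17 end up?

Track the item's position through each in-shuffle:
17 → 34 → 19 → 38 → 27

27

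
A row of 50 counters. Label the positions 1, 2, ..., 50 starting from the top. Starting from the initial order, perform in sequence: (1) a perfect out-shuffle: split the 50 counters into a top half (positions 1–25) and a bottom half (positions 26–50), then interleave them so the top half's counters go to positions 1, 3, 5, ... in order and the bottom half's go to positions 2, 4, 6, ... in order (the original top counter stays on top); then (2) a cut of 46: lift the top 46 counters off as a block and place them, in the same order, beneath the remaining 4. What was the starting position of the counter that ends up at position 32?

39

Undo the operations in reverse order, starting from position 32:
  undo op 2 (cut 46): 32 ← 28
  undo op 1 (out-shuffle, from bottom half): 28 ← 39
So the counter at position 32 came from original position 39.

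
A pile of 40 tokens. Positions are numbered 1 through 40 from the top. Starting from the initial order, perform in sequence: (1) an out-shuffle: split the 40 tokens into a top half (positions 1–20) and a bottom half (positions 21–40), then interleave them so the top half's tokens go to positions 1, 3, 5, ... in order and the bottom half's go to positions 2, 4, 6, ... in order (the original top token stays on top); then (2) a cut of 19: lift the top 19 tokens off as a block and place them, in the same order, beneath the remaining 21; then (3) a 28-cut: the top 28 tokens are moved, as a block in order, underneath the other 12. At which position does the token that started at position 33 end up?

Track the token from position 33 forward through each operation:
  after op 1 (out-shuffle): 33 → 26
  after op 2 (cut 19): 26 → 7
  after op 3 (cut 28): 7 → 19

19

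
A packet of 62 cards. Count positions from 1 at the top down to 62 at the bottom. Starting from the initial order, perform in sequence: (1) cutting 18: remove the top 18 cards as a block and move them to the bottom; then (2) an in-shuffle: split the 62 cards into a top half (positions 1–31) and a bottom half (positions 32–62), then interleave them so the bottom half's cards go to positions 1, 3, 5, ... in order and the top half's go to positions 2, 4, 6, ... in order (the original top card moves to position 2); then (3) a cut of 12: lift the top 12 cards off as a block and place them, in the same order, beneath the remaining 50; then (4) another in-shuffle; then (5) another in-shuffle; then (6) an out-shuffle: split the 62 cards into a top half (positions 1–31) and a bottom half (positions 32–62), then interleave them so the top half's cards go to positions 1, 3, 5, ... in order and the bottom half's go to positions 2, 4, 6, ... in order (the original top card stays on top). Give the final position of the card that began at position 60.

Track the card from position 60 forward through each operation:
  after op 1 (cut 18): 60 → 42
  after op 2 (in-shuffle): 42 → 21
  after op 3 (cut 12): 21 → 9
  after op 4 (in-shuffle): 9 → 18
  after op 5 (in-shuffle): 18 → 36
  after op 6 (out-shuffle): 36 → 10

10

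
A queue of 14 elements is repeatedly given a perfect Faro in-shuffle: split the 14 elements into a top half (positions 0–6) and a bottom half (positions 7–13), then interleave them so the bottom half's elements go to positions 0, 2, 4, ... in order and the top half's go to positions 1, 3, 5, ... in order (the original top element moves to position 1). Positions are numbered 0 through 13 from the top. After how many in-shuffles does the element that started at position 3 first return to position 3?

Follow position 3 under repeated in-shuffles:
3 → 7 → 0 → 1 → 3
It first returns after 4 in-shuffles.

4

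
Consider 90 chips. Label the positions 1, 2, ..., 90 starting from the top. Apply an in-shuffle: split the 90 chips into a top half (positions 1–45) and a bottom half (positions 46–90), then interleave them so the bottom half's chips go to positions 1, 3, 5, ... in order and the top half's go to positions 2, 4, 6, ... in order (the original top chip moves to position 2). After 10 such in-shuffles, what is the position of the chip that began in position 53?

36

Track the chip's position through each in-shuffle:
53 → 15 → 30 → 60 → 29 → 58 → 25 → 50 → 9 → 18 → 36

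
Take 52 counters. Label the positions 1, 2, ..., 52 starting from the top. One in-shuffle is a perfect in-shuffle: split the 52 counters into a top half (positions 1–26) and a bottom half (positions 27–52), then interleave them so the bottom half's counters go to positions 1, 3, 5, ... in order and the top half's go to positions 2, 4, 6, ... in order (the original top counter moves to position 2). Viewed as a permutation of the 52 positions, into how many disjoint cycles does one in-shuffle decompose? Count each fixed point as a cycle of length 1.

Trace each unvisited position around until it returns:
(1 2 4 8 16 32 ... len 52)
1 cycle in total.

1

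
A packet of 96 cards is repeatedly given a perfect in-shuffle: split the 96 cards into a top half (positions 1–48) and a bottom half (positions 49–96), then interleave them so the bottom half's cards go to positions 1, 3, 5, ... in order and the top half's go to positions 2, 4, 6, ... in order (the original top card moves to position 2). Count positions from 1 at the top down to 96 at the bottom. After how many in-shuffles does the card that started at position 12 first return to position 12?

48

Follow position 12 under repeated in-shuffles:
12 → 24 → 48 → 96 → 95 → 93 → 89 → 81 → ... → 12 (length 48)
It first returns after 48 in-shuffles.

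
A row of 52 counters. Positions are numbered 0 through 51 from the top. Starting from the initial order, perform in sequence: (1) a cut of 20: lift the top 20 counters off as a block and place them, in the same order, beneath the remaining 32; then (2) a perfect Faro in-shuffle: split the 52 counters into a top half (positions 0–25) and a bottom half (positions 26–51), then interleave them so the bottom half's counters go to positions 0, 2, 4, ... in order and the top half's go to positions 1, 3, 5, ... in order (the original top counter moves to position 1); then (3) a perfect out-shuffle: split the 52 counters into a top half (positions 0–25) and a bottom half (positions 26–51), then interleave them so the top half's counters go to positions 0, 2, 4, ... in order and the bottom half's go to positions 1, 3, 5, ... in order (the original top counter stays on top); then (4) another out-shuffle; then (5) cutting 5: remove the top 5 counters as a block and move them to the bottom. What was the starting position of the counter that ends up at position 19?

49

Undo the operations in reverse order, starting from position 19:
  undo op 5 (cut 5): 19 ← 24
  undo op 4 (out-shuffle, from top half): 24 ← 12
  undo op 3 (out-shuffle, from top half): 12 ← 6
  undo op 2 (in-shuffle, from bottom half): 6 ← 29
  undo op 1 (cut 20): 29 ← 49
So the counter at position 19 came from original position 49.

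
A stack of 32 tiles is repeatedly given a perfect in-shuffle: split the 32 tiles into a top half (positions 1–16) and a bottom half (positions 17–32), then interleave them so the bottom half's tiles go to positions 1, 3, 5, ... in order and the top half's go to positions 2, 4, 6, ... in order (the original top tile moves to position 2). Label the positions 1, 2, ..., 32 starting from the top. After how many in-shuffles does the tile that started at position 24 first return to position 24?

10

Follow position 24 under repeated in-shuffles:
24 → 15 → 30 → 27 → 21 → 9 → 18 → 3 → 6 → 12 → 24
It first returns after 10 in-shuffles.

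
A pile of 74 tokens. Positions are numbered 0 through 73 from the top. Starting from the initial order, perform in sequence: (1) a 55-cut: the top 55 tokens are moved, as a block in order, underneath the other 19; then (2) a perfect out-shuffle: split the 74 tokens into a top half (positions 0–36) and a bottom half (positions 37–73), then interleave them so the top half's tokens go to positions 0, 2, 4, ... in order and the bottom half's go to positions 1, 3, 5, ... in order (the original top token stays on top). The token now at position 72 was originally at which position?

17

Undo the operations in reverse order, starting from position 72:
  undo op 2 (out-shuffle, from top half): 72 ← 36
  undo op 1 (cut 55): 36 ← 17
So the token at position 72 came from original position 17.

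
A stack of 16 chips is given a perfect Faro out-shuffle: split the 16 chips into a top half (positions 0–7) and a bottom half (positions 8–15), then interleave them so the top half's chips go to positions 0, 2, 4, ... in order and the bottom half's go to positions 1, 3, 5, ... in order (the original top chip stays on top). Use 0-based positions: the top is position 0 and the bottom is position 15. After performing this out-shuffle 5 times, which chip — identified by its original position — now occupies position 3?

9

Work backwards from position 3, undoing one out-shuffle at a time:
3 ← 9 ← 12 ← 6 ← 3 ← 9
So the chip now at position 3 started at position 9.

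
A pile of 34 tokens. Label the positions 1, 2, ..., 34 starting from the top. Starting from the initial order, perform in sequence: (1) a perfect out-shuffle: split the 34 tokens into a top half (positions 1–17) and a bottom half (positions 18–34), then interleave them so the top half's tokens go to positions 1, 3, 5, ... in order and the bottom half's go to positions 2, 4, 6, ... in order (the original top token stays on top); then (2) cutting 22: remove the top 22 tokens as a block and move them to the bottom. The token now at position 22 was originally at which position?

Undo the operations in reverse order, starting from position 22:
  undo op 2 (cut 22): 22 ← 10
  undo op 1 (out-shuffle, from bottom half): 10 ← 22
So the token at position 22 came from original position 22.

22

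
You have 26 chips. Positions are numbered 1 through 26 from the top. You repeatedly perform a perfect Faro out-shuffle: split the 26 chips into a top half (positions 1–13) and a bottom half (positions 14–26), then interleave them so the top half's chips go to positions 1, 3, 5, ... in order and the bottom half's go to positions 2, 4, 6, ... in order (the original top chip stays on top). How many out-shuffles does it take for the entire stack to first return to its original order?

The out-shuffle permutes the 26 positions with cycle lengths [1, 1, 4, 20].
Every chip is home exactly when every cycle has completed a whole number of laps, i.e. after lcm(1, 4, 20) = 20 out-shuffles.

20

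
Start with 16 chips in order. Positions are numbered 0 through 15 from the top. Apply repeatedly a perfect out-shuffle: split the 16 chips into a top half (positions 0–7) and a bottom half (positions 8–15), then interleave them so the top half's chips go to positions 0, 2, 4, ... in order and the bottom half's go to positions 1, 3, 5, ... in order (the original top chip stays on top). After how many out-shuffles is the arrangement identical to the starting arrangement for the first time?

4

The out-shuffle permutes the 16 positions with cycle lengths [1, 1, 2, 4, 4, 4].
Every chip is home exactly when every cycle has completed a whole number of laps, i.e. after lcm(1, 2, 4) = 4 out-shuffles.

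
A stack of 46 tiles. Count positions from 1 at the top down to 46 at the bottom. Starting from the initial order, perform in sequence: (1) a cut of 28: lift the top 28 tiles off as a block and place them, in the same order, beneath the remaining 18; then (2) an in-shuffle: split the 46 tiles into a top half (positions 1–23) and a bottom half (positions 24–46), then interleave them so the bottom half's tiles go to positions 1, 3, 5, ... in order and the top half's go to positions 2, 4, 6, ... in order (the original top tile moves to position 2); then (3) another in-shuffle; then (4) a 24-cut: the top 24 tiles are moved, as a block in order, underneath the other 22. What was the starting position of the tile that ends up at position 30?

Undo the operations in reverse order, starting from position 30:
  undo op 4 (cut 24): 30 ← 8
  undo op 3 (in-shuffle, from top half): 8 ← 4
  undo op 2 (in-shuffle, from top half): 4 ← 2
  undo op 1 (cut 28): 2 ← 30
So the tile at position 30 came from original position 30.

30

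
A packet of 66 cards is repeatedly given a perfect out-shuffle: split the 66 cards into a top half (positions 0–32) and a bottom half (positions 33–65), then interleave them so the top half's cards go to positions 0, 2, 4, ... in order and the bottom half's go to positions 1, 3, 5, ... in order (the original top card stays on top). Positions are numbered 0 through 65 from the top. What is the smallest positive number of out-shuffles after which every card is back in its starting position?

12

The out-shuffle permutes the 66 positions with cycle lengths [1, 1, 4, 12, 12, 12, 12, 12].
Every card is home exactly when every cycle has completed a whole number of laps, i.e. after lcm(1, 4, 12) = 12 out-shuffles.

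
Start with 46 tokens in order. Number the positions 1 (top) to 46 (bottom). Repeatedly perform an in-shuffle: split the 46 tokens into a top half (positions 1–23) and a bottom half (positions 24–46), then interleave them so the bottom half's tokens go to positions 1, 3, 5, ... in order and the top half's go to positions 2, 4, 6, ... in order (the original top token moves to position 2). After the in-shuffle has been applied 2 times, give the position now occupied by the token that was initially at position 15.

Track the token's position through each in-shuffle:
15 → 30 → 13

13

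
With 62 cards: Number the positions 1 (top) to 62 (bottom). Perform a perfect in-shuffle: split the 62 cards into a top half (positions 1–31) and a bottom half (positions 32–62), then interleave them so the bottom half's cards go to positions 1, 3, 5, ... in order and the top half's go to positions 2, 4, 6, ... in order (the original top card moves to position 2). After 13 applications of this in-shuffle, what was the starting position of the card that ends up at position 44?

22

Work backwards from position 44, undoing one in-shuffle at a time:
44 ← 22 ← 11 ← 37 ← 50 ← ... ← 22 (13 steps).
So the card now at position 44 started at position 22.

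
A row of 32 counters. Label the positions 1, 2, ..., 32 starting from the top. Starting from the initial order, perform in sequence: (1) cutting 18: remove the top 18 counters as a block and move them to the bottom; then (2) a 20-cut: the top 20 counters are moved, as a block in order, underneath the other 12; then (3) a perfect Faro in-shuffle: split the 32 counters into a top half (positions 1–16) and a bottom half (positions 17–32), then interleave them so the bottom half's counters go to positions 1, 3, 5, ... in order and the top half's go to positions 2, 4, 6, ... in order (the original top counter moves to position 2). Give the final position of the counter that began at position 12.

12

Track the counter from position 12 forward through each operation:
  after op 1 (cut 18): 12 → 26
  after op 2 (cut 20): 26 → 6
  after op 3 (in-shuffle): 6 → 12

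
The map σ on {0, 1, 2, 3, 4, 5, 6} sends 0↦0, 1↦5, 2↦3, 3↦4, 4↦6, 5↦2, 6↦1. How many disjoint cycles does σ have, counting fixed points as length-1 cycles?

Cycle decomposition: (0) (1 5 2 3 4 6).
2 cycles.

2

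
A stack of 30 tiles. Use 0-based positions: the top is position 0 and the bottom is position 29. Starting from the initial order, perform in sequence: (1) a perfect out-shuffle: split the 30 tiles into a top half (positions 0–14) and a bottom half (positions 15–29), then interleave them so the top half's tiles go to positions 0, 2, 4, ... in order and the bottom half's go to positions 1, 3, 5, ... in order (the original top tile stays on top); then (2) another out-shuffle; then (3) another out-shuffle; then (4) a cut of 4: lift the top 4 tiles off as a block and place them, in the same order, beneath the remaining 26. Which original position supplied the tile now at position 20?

3

Undo the operations in reverse order, starting from position 20:
  undo op 4 (cut 4): 20 ← 24
  undo op 3 (out-shuffle, from top half): 24 ← 12
  undo op 2 (out-shuffle, from top half): 12 ← 6
  undo op 1 (out-shuffle, from top half): 6 ← 3
So the tile at position 20 came from original position 3.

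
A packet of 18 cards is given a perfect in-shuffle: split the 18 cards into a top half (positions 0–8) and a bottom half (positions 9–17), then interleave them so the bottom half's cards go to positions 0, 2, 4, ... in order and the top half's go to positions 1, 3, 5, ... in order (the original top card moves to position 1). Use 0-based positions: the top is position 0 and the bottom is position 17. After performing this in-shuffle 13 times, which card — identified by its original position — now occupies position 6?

14

Work backwards from position 6, undoing one in-shuffle at a time:
6 ← 12 ← 15 ← 7 ← 3 ← ... ← 14 (13 steps).
So the card now at position 6 started at position 14.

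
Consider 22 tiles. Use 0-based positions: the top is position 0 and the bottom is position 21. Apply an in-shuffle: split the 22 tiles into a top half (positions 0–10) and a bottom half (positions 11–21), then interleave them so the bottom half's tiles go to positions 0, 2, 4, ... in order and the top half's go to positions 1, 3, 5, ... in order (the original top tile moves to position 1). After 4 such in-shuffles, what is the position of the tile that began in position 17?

Track the tile's position through each in-shuffle:
17 → 12 → 2 → 5 → 11

11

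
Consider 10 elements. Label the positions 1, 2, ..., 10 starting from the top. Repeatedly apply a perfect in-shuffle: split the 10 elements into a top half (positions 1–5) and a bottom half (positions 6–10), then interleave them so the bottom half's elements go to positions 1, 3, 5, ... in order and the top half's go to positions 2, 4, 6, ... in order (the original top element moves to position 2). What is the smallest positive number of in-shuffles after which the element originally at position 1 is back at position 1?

Follow position 1 under repeated in-shuffles:
1 → 2 → 4 → 8 → 5 → 10 → 9 → 7 → 3 → 6 → 1
It first returns after 10 in-shuffles.

10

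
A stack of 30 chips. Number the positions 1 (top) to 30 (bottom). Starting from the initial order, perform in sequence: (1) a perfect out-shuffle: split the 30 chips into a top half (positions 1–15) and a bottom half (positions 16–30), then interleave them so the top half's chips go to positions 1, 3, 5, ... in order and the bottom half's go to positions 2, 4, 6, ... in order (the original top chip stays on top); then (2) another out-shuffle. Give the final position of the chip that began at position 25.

Track the chip from position 25 forward through each operation:
  after op 1 (out-shuffle): 25 → 20
  after op 2 (out-shuffle): 20 → 10

10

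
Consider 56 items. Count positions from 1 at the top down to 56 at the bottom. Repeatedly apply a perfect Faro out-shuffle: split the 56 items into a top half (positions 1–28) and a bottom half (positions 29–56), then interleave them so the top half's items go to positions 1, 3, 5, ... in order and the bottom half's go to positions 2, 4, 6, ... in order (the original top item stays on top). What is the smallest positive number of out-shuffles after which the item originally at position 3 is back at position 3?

20

Follow position 3 under repeated out-shuffles:
3 → 5 → 9 → 17 → 33 → 10 → 19 → 37 → 18 → 35 → 14 → 27 → 53 → 50 → 44 → 32 → 8 → 15 → 29 → 2 → 3
It first returns after 20 out-shuffles.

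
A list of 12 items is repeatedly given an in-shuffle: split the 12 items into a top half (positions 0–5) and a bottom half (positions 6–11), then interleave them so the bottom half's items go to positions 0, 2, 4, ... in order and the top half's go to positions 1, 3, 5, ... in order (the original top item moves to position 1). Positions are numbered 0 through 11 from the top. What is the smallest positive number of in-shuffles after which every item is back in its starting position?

12

The in-shuffle permutes the 12 positions with cycle lengths [12].
Every item is home exactly when every cycle has completed a whole number of laps, i.e. after lcm(12) = 12 in-shuffles.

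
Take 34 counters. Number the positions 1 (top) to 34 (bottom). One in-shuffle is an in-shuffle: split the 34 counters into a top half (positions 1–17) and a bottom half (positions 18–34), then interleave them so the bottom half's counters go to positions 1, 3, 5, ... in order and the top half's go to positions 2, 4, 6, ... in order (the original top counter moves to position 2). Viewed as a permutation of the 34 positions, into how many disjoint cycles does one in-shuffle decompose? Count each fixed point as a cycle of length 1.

Trace each unvisited position around until it returns:
(1 2 4 8 16 32 ... len 12) (3 6 12 24 13 26 ... len 12) (5 10 20) (7 14 28 21) (15 30 25)
5 cycles in total.

5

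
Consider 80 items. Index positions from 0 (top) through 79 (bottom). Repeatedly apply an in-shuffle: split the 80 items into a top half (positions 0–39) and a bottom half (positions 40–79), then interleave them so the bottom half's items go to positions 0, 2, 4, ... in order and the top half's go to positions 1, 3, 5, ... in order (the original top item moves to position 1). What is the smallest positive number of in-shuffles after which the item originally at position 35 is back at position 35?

Follow position 35 under repeated in-shuffles:
35 → 71 → 62 → 44 → 8 → 17 → 35
It first returns after 6 in-shuffles.

6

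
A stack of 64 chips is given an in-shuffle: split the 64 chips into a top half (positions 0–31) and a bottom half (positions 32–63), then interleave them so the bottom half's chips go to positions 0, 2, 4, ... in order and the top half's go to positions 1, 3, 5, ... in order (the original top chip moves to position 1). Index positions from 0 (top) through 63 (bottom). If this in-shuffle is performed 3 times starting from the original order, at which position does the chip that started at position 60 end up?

Track the chip's position through each in-shuffle:
60 → 56 → 48 → 32

32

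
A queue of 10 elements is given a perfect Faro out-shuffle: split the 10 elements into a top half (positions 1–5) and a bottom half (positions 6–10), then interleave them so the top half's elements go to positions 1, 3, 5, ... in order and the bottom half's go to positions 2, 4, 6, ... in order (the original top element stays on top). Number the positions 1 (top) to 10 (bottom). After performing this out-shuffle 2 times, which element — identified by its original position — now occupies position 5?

2

Work backwards from position 5, undoing one out-shuffle at a time:
5 ← 3 ← 2
So the element now at position 5 started at position 2.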